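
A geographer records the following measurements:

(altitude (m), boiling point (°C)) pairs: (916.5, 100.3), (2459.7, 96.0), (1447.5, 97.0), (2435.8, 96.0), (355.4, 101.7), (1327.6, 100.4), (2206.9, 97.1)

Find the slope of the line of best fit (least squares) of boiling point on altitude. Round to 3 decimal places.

n = 7, Σx = 11149.4, Σy = 688.5, Σxy = 1086025.66, Σx² = 21677712.76
Sxx = Σx² − (Σx)²/n = 21677712.76 − 17758445.765714 = 3919266.994286
Sxy = Σxy − (Σx)(Σy)/n = 1086025.66 − 1096623.128571 = -10597.468571
b = Sxy/Sxx = -10597.468571/3919266.994286 = -0.002704

-0.003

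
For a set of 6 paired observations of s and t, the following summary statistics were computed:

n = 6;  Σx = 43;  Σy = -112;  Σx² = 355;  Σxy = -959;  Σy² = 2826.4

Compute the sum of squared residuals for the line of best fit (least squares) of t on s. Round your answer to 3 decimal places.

213.880

Sxx = Σx² − (Σx)²/n = 355 − 308.166667 = 46.833333
Sxy = Σxy − (Σx)(Σy)/n = -959 − (-802.666667) = -156.333333
Syy = Σy² − (Σy)²/n = 2826.4 − 2090.666667 = 735.733333
b = Sxy/Sxx = -156.333333/46.833333 = -3.338078
SSE = Syy − b·Sxy = 735.733333 − (-3.338078)·(-156.333333) = 213.880427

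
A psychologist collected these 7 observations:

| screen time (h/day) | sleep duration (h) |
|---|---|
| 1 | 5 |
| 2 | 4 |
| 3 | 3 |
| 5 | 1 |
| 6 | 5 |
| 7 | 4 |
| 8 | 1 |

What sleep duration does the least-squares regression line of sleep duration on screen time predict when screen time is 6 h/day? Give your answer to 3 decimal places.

2.870

n = 7, Σx = 32, Σy = 23, Σxy = 93, Σx² = 188
Sxx = Σx² − (Σx)²/n = 188 − 146.285714 = 41.714286
Sxy = Σxy − (Σx)(Σy)/n = 93 − 105.142857 = -12.142857
b = Sxy/Sxx = -12.142857/41.714286 = -0.291096
a = ȳ − b·x̄ = 3.285714 − (-0.291096)·4.571429 = 4.616438
ŷ(6) = a + b·6 = 4.616438 + (-0.291096)·6 = 2.869863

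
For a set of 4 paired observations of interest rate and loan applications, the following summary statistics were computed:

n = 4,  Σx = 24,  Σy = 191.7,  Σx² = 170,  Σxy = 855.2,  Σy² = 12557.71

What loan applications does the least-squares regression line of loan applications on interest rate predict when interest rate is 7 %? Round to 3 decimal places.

Sxx = Σx² − (Σx)²/n = 170 − 144 = 26
Sxy = Σxy − (Σx)(Σy)/n = 855.2 − 1150.2 = -295
b = Sxy/Sxx = -295/26 = -11.346154
a = ȳ − b·x̄ = 47.925 − (-11.346154)·6 = 116.001923
ŷ(7) = a + b·7 = 116.001923 + (-11.346154)·7 = 36.578846

36.579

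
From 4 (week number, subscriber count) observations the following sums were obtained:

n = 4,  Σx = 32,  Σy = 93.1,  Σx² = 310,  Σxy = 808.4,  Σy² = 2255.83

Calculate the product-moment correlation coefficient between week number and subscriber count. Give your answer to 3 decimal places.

0.918

Sxx = Σx² − (Σx)²/n = 310 − 256 = 54
Sxy = Σxy − (Σx)(Σy)/n = 808.4 − 744.8 = 63.6
Syy = Σy² − (Σy)²/n = 2255.83 − 2166.9025 = 88.9275
r = Sxy/√(Sxx·Syy) = 63.6/√(4802.085) = 63.6/69.297078 = 0.917788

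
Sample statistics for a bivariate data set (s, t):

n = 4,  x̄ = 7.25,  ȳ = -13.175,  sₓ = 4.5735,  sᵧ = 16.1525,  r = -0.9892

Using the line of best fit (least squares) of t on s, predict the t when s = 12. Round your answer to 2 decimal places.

-29.77

b = r · sᵧ/sₓ = -0.9892 · 16.1525/4.5735 = -3.493616
a = ȳ − b·x̄ = -13.175 − (-3.493616)·7.25 = 12.153716
ŷ(12) = a + b·12 = 12.153716 + (-3.493616)·12 = -29.769676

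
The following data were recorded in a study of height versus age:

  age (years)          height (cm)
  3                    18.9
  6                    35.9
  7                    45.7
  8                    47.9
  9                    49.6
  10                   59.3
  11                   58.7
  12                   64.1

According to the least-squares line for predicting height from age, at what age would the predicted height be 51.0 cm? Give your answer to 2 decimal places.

n = 8, Σx = 66, Σy = 380.1, Σxy = 3429.5, Σx² = 604
Sxx = Σx² − (Σx)²/n = 604 − 544.5 = 59.5
Sxy = Σxy − (Σx)(Σy)/n = 3429.5 − 3135.825 = 293.675
b = Sxy/Sxx = 293.675/59.5 = 4.935714
a = ȳ − b·x̄ = 47.5125 − 4.935714·8.25 = 6.792857
Set a + b·x = 51.0: x = (51.0 − 6.792857) / 4.935714 = 8.956585

8.96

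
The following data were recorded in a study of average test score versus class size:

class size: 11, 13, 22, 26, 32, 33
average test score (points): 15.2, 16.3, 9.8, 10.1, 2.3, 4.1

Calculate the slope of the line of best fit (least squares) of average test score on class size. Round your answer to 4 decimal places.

n = 6, Σx = 137, Σy = 57.8, Σxy = 1066.2, Σx² = 3563
Sxx = Σx² − (Σx)²/n = 3563 − 3128.166667 = 434.833333
Sxy = Σxy − (Σx)(Σy)/n = 1066.2 − 1319.766667 = -253.566667
b = Sxy/Sxx = -253.566667/434.833333 = -0.583135

-0.5831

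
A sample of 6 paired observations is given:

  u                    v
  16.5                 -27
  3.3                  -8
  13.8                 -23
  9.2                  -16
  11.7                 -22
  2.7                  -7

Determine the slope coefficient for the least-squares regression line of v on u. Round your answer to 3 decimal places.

n = 6, Σx = 57.2, Σy = -103, Σxy = -1212.8, Σx² = 702.4
Sxx = Σx² − (Σx)²/n = 702.4 − 545.306667 = 157.093333
Sxy = Σxy − (Σx)(Σy)/n = -1212.8 − (-981.933333) = -230.866667
b = Sxy/Sxx = -230.866667/157.093333 = -1.469615

-1.470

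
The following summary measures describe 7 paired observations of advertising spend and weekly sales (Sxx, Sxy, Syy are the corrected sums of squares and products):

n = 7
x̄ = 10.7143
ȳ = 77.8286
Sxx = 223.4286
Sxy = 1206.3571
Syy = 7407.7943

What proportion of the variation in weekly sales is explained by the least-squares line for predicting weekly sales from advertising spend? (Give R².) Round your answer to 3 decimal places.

R² = Sxy²/(Sxx·Syy) = (1206.3571)²/(223.4286·7407.7943) = 0.879274

0.879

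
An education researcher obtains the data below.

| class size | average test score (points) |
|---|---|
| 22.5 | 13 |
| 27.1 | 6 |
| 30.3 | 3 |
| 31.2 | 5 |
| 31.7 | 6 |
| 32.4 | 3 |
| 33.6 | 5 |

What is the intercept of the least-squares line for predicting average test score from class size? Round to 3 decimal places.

n = 7, Σx = 208.8, Σy = 41, Σxy = 1157.4, Σx² = 6315.8
Sxx = Σx² − (Σx)²/n = 6315.8 − 6228.205714 = 87.594286
Sxy = Σxy − (Σx)(Σy)/n = 1157.4 − 1222.971429 = -65.571429
b = Sxy/Sxx = -65.571429/87.594286 = -0.748581
a = ȳ − b·x̄ = 5.857143 − (-0.748581)·29.828571 = 28.186248

28.186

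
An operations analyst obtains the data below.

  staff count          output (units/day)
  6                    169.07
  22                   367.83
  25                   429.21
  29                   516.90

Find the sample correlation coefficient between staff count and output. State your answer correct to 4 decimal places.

0.9904

n = 4, Σx = 82, Σy = 1483.01, Σxy = 34827.03, Σx² = 1986, Σy² = 615290.4079
Sxx = Σx² − (Σx)²/n = 1986 − 1681 = 305
Sxy = Σxy − (Σx)(Σy)/n = 34827.03 − 30401.705 = 4425.325
Syy = Σy² − (Σy)²/n = 615290.4079 − 549829.665025 = 65460.742875
r = Sxy/√(Sxx·Syy) = 4425.325/√(19965526.576875) = 4425.325/4468.280047 = 0.990387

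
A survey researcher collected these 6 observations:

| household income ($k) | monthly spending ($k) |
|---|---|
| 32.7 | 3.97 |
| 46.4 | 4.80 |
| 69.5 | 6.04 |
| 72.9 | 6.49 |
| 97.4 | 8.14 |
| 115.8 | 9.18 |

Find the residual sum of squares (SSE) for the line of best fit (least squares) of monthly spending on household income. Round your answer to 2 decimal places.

n = 6, Σx = 434.7, Σy = 38.62, Σxy = 3101.32, Σx² = 36263.31, Σy² = 267.9346
Sxx = Σx² − (Σx)²/n = 36263.31 − 31494.015 = 4769.295
Sxy = Σxy − (Σx)(Σy)/n = 3101.32 − 2798.019 = 303.301
Syy = Σy² − (Σy)²/n = 267.9346 − 248.584067 = 19.350533
b = Sxy/Sxx = 303.301/4769.295 = 0.063595
SSE = Syy − b·Sxy = 19.350533 − 0.063595·303.301 = 0.062253

0.06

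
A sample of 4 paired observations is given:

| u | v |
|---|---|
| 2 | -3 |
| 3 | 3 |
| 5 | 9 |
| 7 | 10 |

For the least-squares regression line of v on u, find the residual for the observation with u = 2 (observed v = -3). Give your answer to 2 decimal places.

n = 4, Σx = 17, Σy = 19, Σxy = 118, Σx² = 87
Sxx = Σx² − (Σx)²/n = 87 − 72.25 = 14.75
Sxy = Σxy − (Σx)(Σy)/n = 118 − 80.75 = 37.25
b = Sxy/Sxx = 37.25/14.75 = 2.525424
a = ȳ − b·x̄ = 4.75 − 2.525424·4.25 = -5.983051
ŷ(2) = -5.983051 + 2.525424·2 = -0.932203
residual = y − ŷ = -3 − (-0.932203) = -2.067797

-2.07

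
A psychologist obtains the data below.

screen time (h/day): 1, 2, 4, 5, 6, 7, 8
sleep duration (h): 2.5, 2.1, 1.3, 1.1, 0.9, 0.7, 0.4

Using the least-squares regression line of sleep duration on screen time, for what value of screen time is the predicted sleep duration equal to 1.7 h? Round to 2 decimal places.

n = 7, Σx = 33, Σy = 9, Σxy = 30.9, Σx² = 195
Sxx = Σx² − (Σx)²/n = 195 − 155.571429 = 39.428571
Sxy = Σxy − (Σx)(Σy)/n = 30.9 − 42.428571 = -11.528571
b = Sxy/Sxx = -11.528571/39.428571 = -0.292391
a = ȳ − b·x̄ = 1.285714 − (-0.292391)·4.714286 = 2.664130
Set a + b·x = 1.7: x = (1.7 − 2.664130) / (-0.292391) = 3.297398

3.30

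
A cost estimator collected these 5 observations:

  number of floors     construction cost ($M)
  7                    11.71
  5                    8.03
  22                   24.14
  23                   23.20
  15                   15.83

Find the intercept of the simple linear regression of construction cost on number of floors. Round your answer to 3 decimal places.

4.529

n = 5, Σx = 72, Σy = 82.91, Σxy = 1424.25, Σx² = 1312
Sxx = Σx² − (Σx)²/n = 1312 − 1036.8 = 275.2
Sxy = Σxy − (Σx)(Σy)/n = 1424.25 − 1193.904 = 230.346
b = Sxy/Sxx = 230.346/275.2 = 0.837013
a = ȳ − b·x̄ = 16.582 − 0.837013·14.4 = 4.529012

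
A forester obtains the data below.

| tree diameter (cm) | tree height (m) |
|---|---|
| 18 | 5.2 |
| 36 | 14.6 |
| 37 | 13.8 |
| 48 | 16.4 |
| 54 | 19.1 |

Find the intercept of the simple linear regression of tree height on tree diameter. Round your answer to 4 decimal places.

-0.4740

n = 5, Σx = 193, Σy = 69.1, Σxy = 2948.4, Σx² = 8209
Sxx = Σx² − (Σx)²/n = 8209 − 7449.8 = 759.2
Sxy = Σxy − (Σx)(Σy)/n = 2948.4 − 2667.26 = 281.14
b = Sxy/Sxx = 281.14/759.2 = 0.370311
a = ȳ − b·x̄ = 13.82 − 0.370311·38.6 = -0.473999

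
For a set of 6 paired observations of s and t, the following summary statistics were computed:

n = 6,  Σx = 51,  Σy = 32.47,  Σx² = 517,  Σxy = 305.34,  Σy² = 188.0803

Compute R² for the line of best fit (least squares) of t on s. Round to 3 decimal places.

Sxx = Σx² − (Σx)²/n = 517 − 433.5 = 83.5
Sxy = Σxy − (Σx)(Σy)/n = 305.34 − 275.995 = 29.345
Syy = Σy² − (Σy)²/n = 188.0803 − 175.716817 = 12.363483
R² = Sxy²/(Sxx·Syy) = (29.345)²/(83.5·12.363483) = 0.834144

0.834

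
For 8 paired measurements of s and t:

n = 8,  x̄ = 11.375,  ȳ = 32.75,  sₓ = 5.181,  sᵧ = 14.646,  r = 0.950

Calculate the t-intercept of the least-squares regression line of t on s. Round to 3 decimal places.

2.202

b = r · sᵧ/sₓ = 0.95 · 14.646/5.181 = 2.685524
a = ȳ − b·x̄ = 32.75 − 2.685524·11.375 = 2.202164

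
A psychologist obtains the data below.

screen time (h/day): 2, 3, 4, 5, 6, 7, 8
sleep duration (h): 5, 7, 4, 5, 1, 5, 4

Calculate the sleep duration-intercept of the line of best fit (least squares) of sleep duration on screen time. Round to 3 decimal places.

6.214

n = 7, Σx = 35, Σy = 31, Σxy = 145, Σx² = 203
Sxx = Σx² − (Σx)²/n = 203 − 175 = 28
Sxy = Σxy − (Σx)(Σy)/n = 145 − 155 = -10
b = Sxy/Sxx = -10/28 = -0.357143
a = ȳ − b·x̄ = 4.428571 − (-0.357143)·5 = 6.214286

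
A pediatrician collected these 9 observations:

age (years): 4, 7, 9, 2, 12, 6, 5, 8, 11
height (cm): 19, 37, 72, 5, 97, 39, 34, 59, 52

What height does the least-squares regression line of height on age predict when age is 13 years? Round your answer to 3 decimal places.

91.855

n = 9, Σx = 64, Σy = 414, Σxy = 3605, Σx² = 540
Sxx = Σx² − (Σx)²/n = 540 − 455.111111 = 84.888889
Sxy = Σxy − (Σx)(Σy)/n = 3605 − 2944 = 661
b = Sxy/Sxx = 661/84.888889 = 7.786649
a = ȳ − b·x̄ = 46 − 7.786649·7.111111 = -9.371728
ŷ(13) = a + b·13 = -9.371728 + 7.786649·13 = 91.854712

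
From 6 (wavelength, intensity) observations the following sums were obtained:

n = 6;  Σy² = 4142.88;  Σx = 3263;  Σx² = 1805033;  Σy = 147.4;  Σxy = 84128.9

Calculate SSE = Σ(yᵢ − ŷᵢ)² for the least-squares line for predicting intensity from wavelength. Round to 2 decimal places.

5.64

Sxx = Σx² − (Σx)²/n = 1805033 − 1774528.166667 = 30504.833333
Sxy = Σxy − (Σx)(Σy)/n = 84128.9 − 80161.033333 = 3967.866667
Syy = Σy² − (Σy)²/n = 4142.88 − 3621.126667 = 521.753333
b = Sxy/Sxx = 3967.866667/30504.833333 = 0.130073
SSE = Syy − b·Sxy = 521.753333 − 0.130073·3967.866667 = 5.639519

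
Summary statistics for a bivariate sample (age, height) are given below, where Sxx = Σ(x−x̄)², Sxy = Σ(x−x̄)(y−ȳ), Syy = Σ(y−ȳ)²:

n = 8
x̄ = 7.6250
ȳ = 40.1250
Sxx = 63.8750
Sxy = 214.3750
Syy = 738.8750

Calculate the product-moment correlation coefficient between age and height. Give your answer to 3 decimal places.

r = Sxy/√(Sxx·Syy) = 214.375/√(47195.640625) = 214.375/217.245577 = 0.986786

0.987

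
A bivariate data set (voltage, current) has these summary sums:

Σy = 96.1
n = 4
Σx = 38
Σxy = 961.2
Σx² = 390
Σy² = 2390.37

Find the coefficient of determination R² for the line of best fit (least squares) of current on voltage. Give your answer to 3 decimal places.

0.984

Sxx = Σx² − (Σx)²/n = 390 − 361 = 29
Sxy = Σxy − (Σx)(Σy)/n = 961.2 − 912.95 = 48.25
Syy = Σy² − (Σy)²/n = 2390.37 − 2308.8025 = 81.5675
R² = Sxy²/(Sxx·Syy) = (48.25)²/(29·81.5675) = 0.984191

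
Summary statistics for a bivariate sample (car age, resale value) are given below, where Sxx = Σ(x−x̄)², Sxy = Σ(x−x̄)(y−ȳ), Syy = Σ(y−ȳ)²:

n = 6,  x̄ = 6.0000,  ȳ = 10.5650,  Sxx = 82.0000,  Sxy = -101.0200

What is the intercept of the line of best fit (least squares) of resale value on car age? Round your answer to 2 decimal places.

17.96

b = Sxy/Sxx = -101.02/82 = -1.231951
a = ȳ − b·x̄ = 10.565 − (-1.231951)·6 = 17.956707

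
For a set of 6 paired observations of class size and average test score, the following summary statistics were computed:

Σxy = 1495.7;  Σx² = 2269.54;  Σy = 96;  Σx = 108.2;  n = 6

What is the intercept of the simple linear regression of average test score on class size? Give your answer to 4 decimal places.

Sxx = Σx² − (Σx)²/n = 2269.54 − 1951.206667 = 318.333333
Sxy = Σxy − (Σx)(Σy)/n = 1495.7 − 1731.2 = -235.5
b = Sxy/Sxx = -235.5/318.333333 = -0.739791
a = ȳ − b·x̄ = 16 − (-0.739791)·18.033333 = 29.340890

29.3409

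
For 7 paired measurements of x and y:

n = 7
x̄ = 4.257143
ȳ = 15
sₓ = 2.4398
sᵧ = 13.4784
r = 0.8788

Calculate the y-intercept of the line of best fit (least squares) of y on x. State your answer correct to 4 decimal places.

-5.6677

b = r · sᵧ/sₓ = 0.8788 · 13.4784/2.4398 = 4.854832
a = ȳ − b·x̄ = 15 − 4.854832·4.257143 = -5.667712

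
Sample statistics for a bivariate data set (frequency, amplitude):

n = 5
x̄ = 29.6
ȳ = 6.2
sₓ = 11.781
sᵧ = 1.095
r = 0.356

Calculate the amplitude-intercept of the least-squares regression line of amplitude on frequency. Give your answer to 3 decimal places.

b = r · sᵧ/sₓ = 0.356 · 1.095/11.781 = 0.033089
a = ȳ − b·x̄ = 6.2 − 0.033089·29.6 = 5.220569

5.221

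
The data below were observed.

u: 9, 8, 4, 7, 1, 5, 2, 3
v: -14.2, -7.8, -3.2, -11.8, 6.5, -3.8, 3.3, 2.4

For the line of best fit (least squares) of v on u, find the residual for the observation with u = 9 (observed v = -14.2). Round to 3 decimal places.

n = 8, Σx = 39, Σy = -28.6, Σxy = -284.3, Σx² = 249
Sxx = Σx² − (Σx)²/n = 249 − 190.125 = 58.875
Sxy = Σxy − (Σx)(Σy)/n = -284.3 − (-139.425) = -144.875
b = Sxy/Sxx = -144.875/58.875 = -2.460722
a = ȳ − b·x̄ = -3.575 − (-2.460722)·4.875 = 8.421019
ŷ(9) = 8.421019 + (-2.460722)·9 = -13.725478
residual = y − ŷ = -14.2 − (-13.725478) = -0.474522

-0.475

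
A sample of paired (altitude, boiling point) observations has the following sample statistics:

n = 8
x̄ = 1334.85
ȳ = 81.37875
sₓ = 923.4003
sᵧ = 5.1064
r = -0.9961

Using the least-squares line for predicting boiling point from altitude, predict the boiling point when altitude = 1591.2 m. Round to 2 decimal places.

b = r · sᵧ/sₓ = -0.9961 · 5.1064/923.4003 = -0.005508
a = ȳ − b·x̄ = 81.37875 − (-0.005508)·1334.85 = 88.731677
ŷ(1591.2) = a + b·1591.2 = 88.731677 + (-0.005508)·1591.2 = 79.966664

79.97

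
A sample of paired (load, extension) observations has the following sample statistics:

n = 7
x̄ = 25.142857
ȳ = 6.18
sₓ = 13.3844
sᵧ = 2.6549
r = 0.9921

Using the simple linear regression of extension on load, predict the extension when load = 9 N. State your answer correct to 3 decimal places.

b = r · sᵧ/sₓ = 0.9921 · 2.6549/13.3844 = 0.196791
a = ȳ − b·x̄ = 6.18 − 0.196791·25.142857 = 1.232118
ŷ(9) = a + b·9 = 1.232118 + 0.196791·9 = 3.003235

3.003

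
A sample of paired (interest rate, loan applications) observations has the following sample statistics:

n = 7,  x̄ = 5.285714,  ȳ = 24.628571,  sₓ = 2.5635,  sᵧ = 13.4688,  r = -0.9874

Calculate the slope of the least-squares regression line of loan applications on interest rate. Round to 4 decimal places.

-5.1879

b = r · sᵧ/sₓ = -0.9874 · 13.4688/2.5635 = -5.187865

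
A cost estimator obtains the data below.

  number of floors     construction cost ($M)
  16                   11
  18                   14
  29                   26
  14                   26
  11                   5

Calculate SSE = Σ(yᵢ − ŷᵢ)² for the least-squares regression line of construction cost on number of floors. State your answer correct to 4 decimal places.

n = 5, Σx = 88, Σy = 82, Σxy = 1601, Σx² = 1738, Σy² = 1694
Sxx = Σx² − (Σx)²/n = 1738 − 1548.8 = 189.2
Sxy = Σxy − (Σx)(Σy)/n = 1601 − 1443.2 = 157.8
Syy = Σy² − (Σy)²/n = 1694 − 1344.8 = 349.2
b = Sxy/Sxx = 157.8/189.2 = 0.834038
SSE = Syy − b·Sxy = 349.2 − 0.834038·157.8 = 217.588795

217.5888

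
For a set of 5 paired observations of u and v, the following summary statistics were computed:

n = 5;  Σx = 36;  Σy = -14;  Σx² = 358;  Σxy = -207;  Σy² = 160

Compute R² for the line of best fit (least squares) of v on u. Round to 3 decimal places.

0.945

Sxx = Σx² − (Σx)²/n = 358 − 259.2 = 98.8
Sxy = Σxy − (Σx)(Σy)/n = -207 − (-100.8) = -106.2
Syy = Σy² − (Σy)²/n = 160 − 39.2 = 120.8
R² = Sxy²/(Sxx·Syy) = (-106.2)²/(98.8·120.8) = 0.944986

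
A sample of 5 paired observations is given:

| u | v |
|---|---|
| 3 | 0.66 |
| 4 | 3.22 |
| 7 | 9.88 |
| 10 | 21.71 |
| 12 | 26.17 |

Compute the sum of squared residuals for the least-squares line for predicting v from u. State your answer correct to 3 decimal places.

5.368

n = 5, Σx = 36, Σy = 61.64, Σxy = 615.16, Σx² = 318, Σy² = 1264.6114
Sxx = Σx² − (Σx)²/n = 318 − 259.2 = 58.8
Sxy = Σxy − (Σx)(Σy)/n = 615.16 − 443.808 = 171.352
Syy = Σy² − (Σy)²/n = 1264.6114 − 759.89792 = 504.71348
b = Sxy/Sxx = 171.352/58.8 = 2.914150
SSE = Syy − b·Sxy = 504.71348 − 2.914150·171.352 = 5.368107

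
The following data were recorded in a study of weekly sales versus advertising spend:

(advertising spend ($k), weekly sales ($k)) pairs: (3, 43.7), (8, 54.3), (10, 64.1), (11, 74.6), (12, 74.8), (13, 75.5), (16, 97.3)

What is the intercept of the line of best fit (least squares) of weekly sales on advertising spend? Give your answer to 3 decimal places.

n = 7, Σx = 73, Σy = 484.3, Σxy = 5463, Σx² = 863
Sxx = Σx² − (Σx)²/n = 863 − 761.285714 = 101.714286
Sxy = Σxy − (Σx)(Σy)/n = 5463 − 5050.557143 = 412.442857
b = Sxy/Sxx = 412.442857/101.714286 = 4.054916
a = ȳ − b·x̄ = 69.185714 − 4.054916·10.428571 = 26.898736

26.899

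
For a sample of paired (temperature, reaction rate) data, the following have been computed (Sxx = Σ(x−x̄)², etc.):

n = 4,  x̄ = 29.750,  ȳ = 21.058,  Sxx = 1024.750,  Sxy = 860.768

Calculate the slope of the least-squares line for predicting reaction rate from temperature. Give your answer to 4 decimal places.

0.8400

b = Sxy/Sxx = 860.768/1024.75 = 0.839979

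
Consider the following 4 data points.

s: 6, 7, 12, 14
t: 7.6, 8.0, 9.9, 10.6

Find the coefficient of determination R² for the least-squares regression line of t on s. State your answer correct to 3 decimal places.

1.000

n = 4, Σx = 39, Σy = 36.1, Σxy = 368.8, Σx² = 425, Σy² = 332.13
Sxx = Σx² − (Σx)²/n = 425 − 380.25 = 44.75
Sxy = Σxy − (Σx)(Σy)/n = 368.8 − 351.975 = 16.825
Syy = Σy² − (Σy)²/n = 332.13 − 325.8025 = 6.3275
R² = Sxy²/(Sxx·Syy) = (16.825)²/(44.75·6.3275) = 0.999735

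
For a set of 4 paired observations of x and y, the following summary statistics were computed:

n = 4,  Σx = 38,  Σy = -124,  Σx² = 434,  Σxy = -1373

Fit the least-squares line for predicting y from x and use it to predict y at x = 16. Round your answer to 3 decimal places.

Sxx = Σx² − (Σx)²/n = 434 − 361 = 73
Sxy = Σxy − (Σx)(Σy)/n = -1373 − (-1178) = -195
b = Sxy/Sxx = -195/73 = -2.671233
a = ȳ − b·x̄ = -31 − (-2.671233)·9.5 = -5.623288
ŷ(16) = a + b·16 = -5.623288 + (-2.671233)·16 = -48.363014

-48.363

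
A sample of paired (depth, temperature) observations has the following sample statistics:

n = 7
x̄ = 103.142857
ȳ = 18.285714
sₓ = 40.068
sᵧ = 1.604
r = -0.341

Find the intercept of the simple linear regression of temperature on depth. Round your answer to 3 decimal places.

b = r · sᵧ/sₓ = -0.341 · 1.604/40.068 = -0.013651
a = ȳ − b·x̄ = 18.285714 − (-0.013651)·103.142857 = 19.693706

19.694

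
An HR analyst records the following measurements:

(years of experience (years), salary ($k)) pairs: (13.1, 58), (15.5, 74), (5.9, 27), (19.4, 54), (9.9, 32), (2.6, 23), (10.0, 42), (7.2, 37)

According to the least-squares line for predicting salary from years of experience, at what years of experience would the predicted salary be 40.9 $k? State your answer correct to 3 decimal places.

9.524

n = 8, Σx = 83.6, Σy = 347, Σxy = 4176.7, Σx² = 1079.64
Sxx = Σx² − (Σx)²/n = 1079.64 − 873.62 = 206.02
Sxy = Σxy − (Σx)(Σy)/n = 4176.7 − 3626.15 = 550.55
b = Sxy/Sxx = 550.55/206.02 = 2.672313
a = ȳ − b·x̄ = 43.375 − 2.672313·10.45 = 15.449325
Set a + b·x = 40.9: x = (40.9 − 15.449325) / 2.672313 = 9.523836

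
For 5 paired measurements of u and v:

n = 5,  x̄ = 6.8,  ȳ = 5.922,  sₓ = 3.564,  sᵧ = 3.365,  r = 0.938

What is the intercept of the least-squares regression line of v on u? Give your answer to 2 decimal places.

-0.10

b = r · sᵧ/sₓ = 0.938 · 3.365/3.564 = 0.885626
a = ȳ − b·x̄ = 5.922 − 0.885626·6.8 = -0.100255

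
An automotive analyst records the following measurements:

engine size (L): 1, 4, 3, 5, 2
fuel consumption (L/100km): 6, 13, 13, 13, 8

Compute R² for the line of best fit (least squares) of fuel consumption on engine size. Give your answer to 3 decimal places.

0.799

n = 5, Σx = 15, Σy = 53, Σxy = 178, Σx² = 55, Σy² = 607
Sxx = Σx² − (Σx)²/n = 55 − 45 = 10
Sxy = Σxy − (Σx)(Σy)/n = 178 − 159 = 19
Syy = Σy² − (Σy)²/n = 607 − 561.8 = 45.2
R² = Sxy²/(Sxx·Syy) = (19)²/(10·45.2) = 0.798673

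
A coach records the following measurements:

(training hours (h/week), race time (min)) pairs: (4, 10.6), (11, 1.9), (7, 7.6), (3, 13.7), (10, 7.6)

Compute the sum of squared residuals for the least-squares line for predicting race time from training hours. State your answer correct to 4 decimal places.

n = 5, Σx = 35, Σy = 41.4, Σxy = 233.6, Σx² = 295, Σy² = 419.18
Sxx = Σx² − (Σx)²/n = 295 − 245 = 50
Sxy = Σxy − (Σx)(Σy)/n = 233.6 − 289.8 = -56.2
Syy = Σy² − (Σy)²/n = 419.18 − 342.792 = 76.388
b = Sxy/Sxx = -56.2/50 = -1.124
SSE = Syy − b·Sxy = 76.388 − (-1.124)·(-56.2) = 13.2192

13.2192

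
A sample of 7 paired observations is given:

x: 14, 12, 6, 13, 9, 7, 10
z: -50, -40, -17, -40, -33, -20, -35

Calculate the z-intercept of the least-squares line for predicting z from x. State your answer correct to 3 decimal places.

4.411

n = 7, Σx = 71, Σy = -235, Σxy = -2589, Σx² = 775
Sxx = Σx² − (Σx)²/n = 775 − 720.142857 = 54.857143
Sxy = Σxy − (Σx)(Σy)/n = -2589 − (-2383.571429) = -205.428571
b = Sxy/Sxx = -205.428571/54.857143 = -3.744792
a = ȳ − b·x̄ = -33.571429 − (-3.744792)·10.142857 = 4.411458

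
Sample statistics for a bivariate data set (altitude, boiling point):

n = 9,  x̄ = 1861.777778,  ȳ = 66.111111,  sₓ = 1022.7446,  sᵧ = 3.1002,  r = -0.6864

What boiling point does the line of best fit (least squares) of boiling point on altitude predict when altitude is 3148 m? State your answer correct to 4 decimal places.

63.4349

b = r · sᵧ/sₓ = -0.6864 · 3.1002/1022.7446 = -0.002081
a = ȳ − b·x̄ = 66.111111 − (-0.002081)·1861.777778 = 69.984826
ŷ(3148) = a + b·3148 = 69.984826 + (-0.002081)·3148 = 63.434928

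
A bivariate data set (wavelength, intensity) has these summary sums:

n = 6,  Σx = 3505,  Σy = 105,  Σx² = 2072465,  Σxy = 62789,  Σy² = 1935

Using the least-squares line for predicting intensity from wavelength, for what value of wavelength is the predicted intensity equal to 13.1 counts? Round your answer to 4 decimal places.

508.5017

Sxx = Σx² − (Σx)²/n = 2072465 − 2047504.166667 = 24960.833333
Sxy = Σxy − (Σx)(Σy)/n = 62789 − 61337.5 = 1451.5
b = Sxy/Sxx = 1451.5/24960.833333 = 0.058151
a = ȳ − b·x̄ = 17.5 − 0.058151·584.166667 = -16.469936
Set a + b·x = 13.1: x = (13.1 − (-16.469936)) / 0.058151 = 508.501722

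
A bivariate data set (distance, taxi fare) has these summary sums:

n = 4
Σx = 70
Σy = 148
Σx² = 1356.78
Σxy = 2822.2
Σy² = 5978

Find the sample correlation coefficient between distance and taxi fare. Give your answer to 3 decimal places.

Sxx = Σx² − (Σx)²/n = 1356.78 − 1225 = 131.78
Sxy = Σxy − (Σx)(Σy)/n = 2822.2 − 2590 = 232.2
Syy = Σy² − (Σy)²/n = 5978 − 5476 = 502
r = Sxy/√(Sxx·Syy) = 232.2/√(66153.56) = 232.2/257.203344 = 0.902788

0.903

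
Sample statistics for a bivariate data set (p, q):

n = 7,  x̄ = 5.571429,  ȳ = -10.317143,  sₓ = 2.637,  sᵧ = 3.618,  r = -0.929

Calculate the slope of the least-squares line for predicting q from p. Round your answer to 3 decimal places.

b = r · sᵧ/sₓ = -0.929 · 3.618/2.637 = -1.274601

-1.275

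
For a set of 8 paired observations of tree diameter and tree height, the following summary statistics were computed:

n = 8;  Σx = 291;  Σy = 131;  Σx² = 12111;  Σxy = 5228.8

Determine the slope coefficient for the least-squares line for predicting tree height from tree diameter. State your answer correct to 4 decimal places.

Sxx = Σx² − (Σx)²/n = 12111 − 10585.125 = 1525.875
Sxy = Σxy − (Σx)(Σy)/n = 5228.8 − 4765.125 = 463.675
b = Sxy/Sxx = 463.675/1525.875 = 0.303875

0.3039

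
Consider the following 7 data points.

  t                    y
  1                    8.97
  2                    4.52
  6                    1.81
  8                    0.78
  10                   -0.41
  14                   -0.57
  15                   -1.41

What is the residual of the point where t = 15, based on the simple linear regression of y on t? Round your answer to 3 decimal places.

n = 7, Σx = 56, Σy = 13.69, Σxy = 1.88, Σx² = 626
Sxx = Σx² − (Σx)²/n = 626 − 448 = 178
Sxy = Σxy − (Σx)(Σy)/n = 1.88 − 109.52 = -107.64
b = Sxy/Sxx = -107.64/178 = -0.604719
a = ȳ − b·x̄ = 1.955714 − (-0.604719)·8 = 6.793467
ŷ(15) = 6.793467 + (-0.604719)·15 = -2.277319
residual = y − ŷ = -1.41 − (-2.277319) = 0.867319

0.867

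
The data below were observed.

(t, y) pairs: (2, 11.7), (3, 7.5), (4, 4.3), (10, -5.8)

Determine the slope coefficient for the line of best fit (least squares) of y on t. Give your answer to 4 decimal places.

-2.0381

n = 4, Σx = 19, Σy = 17.7, Σxy = 5.1, Σx² = 129
Sxx = Σx² − (Σx)²/n = 129 − 90.25 = 38.75
Sxy = Σxy − (Σx)(Σy)/n = 5.1 − 84.075 = -78.975
b = Sxy/Sxx = -78.975/38.75 = -2.038065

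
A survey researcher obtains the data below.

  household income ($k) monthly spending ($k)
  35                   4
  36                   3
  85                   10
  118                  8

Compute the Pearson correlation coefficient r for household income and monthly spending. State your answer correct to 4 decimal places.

n = 4, Σx = 274, Σy = 25, Σxy = 2042, Σx² = 23670, Σy² = 189
Sxx = Σx² − (Σx)²/n = 23670 − 18769 = 4901
Sxy = Σxy − (Σx)(Σy)/n = 2042 − 1712.5 = 329.5
Syy = Σy² − (Σy)²/n = 189 − 156.25 = 32.75
r = Sxy/√(Sxx·Syy) = 329.5/√(160507.75) = 329.5/400.634185 = 0.822446

0.8224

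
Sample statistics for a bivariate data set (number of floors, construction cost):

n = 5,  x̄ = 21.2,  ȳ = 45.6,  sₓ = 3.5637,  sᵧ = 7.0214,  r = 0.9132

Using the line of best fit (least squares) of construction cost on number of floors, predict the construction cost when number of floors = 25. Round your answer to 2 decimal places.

b = r · sᵧ/sₓ = 0.9132 · 7.0214/3.5637 = 1.799237
a = ȳ − b·x̄ = 45.6 − 1.799237·21.2 = 7.456166
ŷ(25) = a + b·25 = 7.456166 + 1.799237·25 = 52.437102

52.44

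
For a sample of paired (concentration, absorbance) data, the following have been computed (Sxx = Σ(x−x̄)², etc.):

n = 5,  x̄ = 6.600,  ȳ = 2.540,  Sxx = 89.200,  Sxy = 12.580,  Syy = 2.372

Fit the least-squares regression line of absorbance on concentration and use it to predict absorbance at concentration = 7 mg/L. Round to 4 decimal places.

b = Sxy/Sxx = 12.58/89.2 = 0.141031
a = ȳ − b·x̄ = 2.54 − 0.141031·6.6 = 1.609193
ŷ(7) = a + b·7 = 1.609193 + 0.141031·7 = 2.596413

2.5964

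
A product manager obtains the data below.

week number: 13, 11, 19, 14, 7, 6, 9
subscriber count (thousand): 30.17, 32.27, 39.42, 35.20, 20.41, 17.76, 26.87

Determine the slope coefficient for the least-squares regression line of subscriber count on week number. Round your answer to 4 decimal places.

1.6419

n = 7, Σx = 79, Σy = 202.1, Σxy = 2480.22, Σx² = 1013
Sxx = Σx² − (Σx)²/n = 1013 − 891.571429 = 121.428571
Sxy = Σxy − (Σx)(Σy)/n = 2480.22 − 2280.842857 = 199.377143
b = Sxy/Sxx = 199.377143/121.428571 = 1.641929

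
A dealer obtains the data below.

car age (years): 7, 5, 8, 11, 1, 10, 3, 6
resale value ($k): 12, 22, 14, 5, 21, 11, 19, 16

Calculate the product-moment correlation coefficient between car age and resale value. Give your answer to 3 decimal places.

n = 8, Σx = 51, Σy = 120, Σxy = 645, Σx² = 405, Σy² = 2028
Sxx = Σx² − (Σx)²/n = 405 − 325.125 = 79.875
Sxy = Σxy − (Σx)(Σy)/n = 645 − 765 = -120
Syy = Σy² − (Σy)²/n = 2028 − 1800 = 228
r = Sxy/√(Sxx·Syy) = -120/√(18211.5) = -120/134.949991 = -0.889218

-0.889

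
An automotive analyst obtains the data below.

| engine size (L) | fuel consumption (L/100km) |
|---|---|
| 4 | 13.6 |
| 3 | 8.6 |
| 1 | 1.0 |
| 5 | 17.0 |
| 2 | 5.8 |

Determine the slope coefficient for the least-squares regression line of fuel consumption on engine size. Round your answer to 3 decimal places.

3.980

n = 5, Σx = 15, Σy = 46, Σxy = 177.8, Σx² = 55
Sxx = Σx² − (Σx)²/n = 55 − 45 = 10
Sxy = Σxy − (Σx)(Σy)/n = 177.8 − 138 = 39.8
b = Sxy/Sxx = 39.8/10 = 3.98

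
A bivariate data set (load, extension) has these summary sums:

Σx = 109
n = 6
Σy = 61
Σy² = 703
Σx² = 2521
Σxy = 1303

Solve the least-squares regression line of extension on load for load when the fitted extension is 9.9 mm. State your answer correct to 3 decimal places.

Sxx = Σx² − (Σx)²/n = 2521 − 1980.166667 = 540.833333
Sxy = Σxy − (Σx)(Σy)/n = 1303 − 1108.166667 = 194.833333
b = Sxy/Sxx = 194.833333/540.833333 = 0.360247
a = ȳ − b·x̄ = 10.166667 − 0.360247·18.166667 = 3.622188
Set a + b·x = 9.9: x = (9.9 − 3.622188) / 0.360247 = 17.426433

17.426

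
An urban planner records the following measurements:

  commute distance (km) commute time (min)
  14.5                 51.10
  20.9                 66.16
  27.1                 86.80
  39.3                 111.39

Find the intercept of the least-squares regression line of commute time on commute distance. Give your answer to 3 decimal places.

16.185

n = 4, Σx = 101.8, Σy = 315.45, Σxy = 8853.601, Σx² = 2925.96
Sxx = Σx² − (Σx)²/n = 2925.96 − 2590.81 = 335.15
Sxy = Σxy − (Σx)(Σy)/n = 8853.601 − 8028.2025 = 825.3985
b = Sxy/Sxx = 825.3985/335.15 = 2.462773
a = ȳ − b·x̄ = 78.8625 − 2.462773·25.45 = 16.184917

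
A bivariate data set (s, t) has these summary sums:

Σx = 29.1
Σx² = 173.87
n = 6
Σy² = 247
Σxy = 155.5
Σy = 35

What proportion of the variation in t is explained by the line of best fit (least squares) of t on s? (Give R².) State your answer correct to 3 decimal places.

Sxx = Σx² − (Σx)²/n = 173.87 − 141.135 = 32.735
Sxy = Σxy − (Σx)(Σy)/n = 155.5 − 169.75 = -14.25
Syy = Σy² − (Σy)²/n = 247 − 204.166667 = 42.833333
R² = Sxy²/(Sxx·Syy) = (-14.25)²/(32.735·42.833333) = 0.144822

0.145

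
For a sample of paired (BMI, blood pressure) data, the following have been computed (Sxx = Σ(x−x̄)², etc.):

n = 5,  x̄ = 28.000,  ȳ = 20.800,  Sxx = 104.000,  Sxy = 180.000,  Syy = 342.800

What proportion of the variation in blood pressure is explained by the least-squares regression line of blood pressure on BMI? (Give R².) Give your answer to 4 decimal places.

0.9088

R² = Sxy²/(Sxx·Syy) = (180)²/(104·342.8) = 0.908805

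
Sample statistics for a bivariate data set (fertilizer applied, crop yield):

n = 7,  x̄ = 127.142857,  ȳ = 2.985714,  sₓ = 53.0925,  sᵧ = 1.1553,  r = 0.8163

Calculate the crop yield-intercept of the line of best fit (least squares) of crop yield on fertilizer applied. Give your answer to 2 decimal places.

b = r · sᵧ/sₓ = 0.8163 · 1.1553/53.0925 = 0.017763
a = ȳ − b·x̄ = 2.985714 − 0.017763·127.142857 = 0.727301

0.73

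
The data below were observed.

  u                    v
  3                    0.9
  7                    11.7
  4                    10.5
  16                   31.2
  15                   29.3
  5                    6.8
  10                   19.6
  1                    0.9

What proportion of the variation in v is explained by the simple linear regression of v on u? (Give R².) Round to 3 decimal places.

0.966

n = 8, Σx = 61, Σy = 110.9, Σxy = 1296.2, Σx² = 681, Σy² = 2511.09
Sxx = Σx² − (Σx)²/n = 681 − 465.125 = 215.875
Sxy = Σxy − (Σx)(Σy)/n = 1296.2 − 845.6125 = 450.5875
Syy = Σy² − (Σy)²/n = 2511.09 − 1537.35125 = 973.73875
R² = Sxy²/(Sxx·Syy) = (450.5875)²/(215.875·973.73875) = 0.965858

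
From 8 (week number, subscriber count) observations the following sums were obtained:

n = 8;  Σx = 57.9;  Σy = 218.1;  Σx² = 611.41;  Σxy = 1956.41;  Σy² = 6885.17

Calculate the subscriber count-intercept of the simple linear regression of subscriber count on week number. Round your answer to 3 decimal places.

13.044

Sxx = Σx² − (Σx)²/n = 611.41 − 419.05125 = 192.35875
Sxy = Σxy − (Σx)(Σy)/n = 1956.41 − 1578.49875 = 377.91125
b = Sxy/Sxx = 377.91125/192.35875 = 1.964617
a = ȳ − b·x̄ = 27.2625 − 1.964617·7.2375 = 13.043585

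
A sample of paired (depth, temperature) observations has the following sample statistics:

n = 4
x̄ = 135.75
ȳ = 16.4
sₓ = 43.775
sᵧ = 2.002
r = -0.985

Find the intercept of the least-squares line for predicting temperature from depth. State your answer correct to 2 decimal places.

b = r · sᵧ/sₓ = -0.985 · 2.002/43.775 = -0.045048
a = ȳ − b·x̄ = 16.4 − (-0.045048)·135.75 = 22.515247

22.52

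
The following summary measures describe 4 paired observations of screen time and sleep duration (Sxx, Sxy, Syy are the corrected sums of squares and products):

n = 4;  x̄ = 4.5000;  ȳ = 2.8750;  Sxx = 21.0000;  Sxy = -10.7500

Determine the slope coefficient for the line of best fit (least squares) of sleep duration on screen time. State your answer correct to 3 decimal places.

b = Sxy/Sxx = -10.75/21 = -0.511905

-0.512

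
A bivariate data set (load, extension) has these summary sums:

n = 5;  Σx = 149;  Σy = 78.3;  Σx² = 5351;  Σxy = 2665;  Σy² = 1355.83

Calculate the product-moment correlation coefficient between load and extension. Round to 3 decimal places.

Sxx = Σx² − (Σx)²/n = 5351 − 4440.2 = 910.8
Sxy = Σxy − (Σx)(Σy)/n = 2665 − 2333.34 = 331.66
Syy = Σy² − (Σy)²/n = 1355.83 − 1226.178 = 129.652
r = Sxy/√(Sxx·Syy) = 331.66/√(118087.0416) = 331.66/343.637951 = 0.965144

0.965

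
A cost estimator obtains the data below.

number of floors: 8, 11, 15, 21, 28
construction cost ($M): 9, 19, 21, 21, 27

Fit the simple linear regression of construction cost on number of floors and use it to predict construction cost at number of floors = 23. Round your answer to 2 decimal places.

n = 5, Σx = 83, Σy = 97, Σxy = 1793, Σx² = 1635
Sxx = Σx² − (Σx)²/n = 1635 − 1377.8 = 257.2
Sxy = Σxy − (Σx)(Σy)/n = 1793 − 1610.2 = 182.8
b = Sxy/Sxx = 182.8/257.2 = 0.710731
a = ȳ − b·x̄ = 19.4 − 0.710731·16.6 = 7.601866
ŷ(23) = a + b·23 = 7.601866 + 0.710731·23 = 23.948678

23.95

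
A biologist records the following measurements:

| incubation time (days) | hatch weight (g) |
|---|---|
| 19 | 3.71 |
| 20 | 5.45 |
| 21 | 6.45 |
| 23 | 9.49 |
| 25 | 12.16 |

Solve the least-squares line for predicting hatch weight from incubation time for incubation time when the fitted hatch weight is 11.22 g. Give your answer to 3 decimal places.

24.299

n = 5, Σx = 108, Σy = 37.26, Σxy = 837.21, Σx² = 2356
Sxx = Σx² − (Σx)²/n = 2356 − 2332.8 = 23.2
Sxy = Σxy − (Σx)(Σy)/n = 837.21 − 804.816 = 32.394
b = Sxy/Sxx = 32.394/23.2 = 1.396293
a = ȳ − b·x̄ = 7.452 − 1.396293·21.6 = -22.707931
Set a + b·x = 11.22: x = (11.22 − (-22.707931)) / 1.396293 = 24.298574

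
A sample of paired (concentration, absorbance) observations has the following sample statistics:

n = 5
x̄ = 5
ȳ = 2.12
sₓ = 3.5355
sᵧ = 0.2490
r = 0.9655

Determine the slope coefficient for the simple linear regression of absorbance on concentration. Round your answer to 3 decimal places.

b = r · sᵧ/sₓ = 0.9655 · 0.249/3.5355 = 0.067999

0.068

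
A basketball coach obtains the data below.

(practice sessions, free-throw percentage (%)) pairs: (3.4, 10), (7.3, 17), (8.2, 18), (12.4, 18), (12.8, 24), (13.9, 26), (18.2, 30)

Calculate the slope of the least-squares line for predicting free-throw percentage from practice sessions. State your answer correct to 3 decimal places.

n = 7, Σx = 76.2, Σy = 143, Σxy = 1743.5, Σx² = 974.14
Sxx = Σx² − (Σx)²/n = 974.14 − 829.491429 = 144.648571
Sxy = Σxy − (Σx)(Σy)/n = 1743.5 − 1556.657143 = 186.842857
b = Sxy/Sxx = 186.842857/144.648571 = 1.291702

1.292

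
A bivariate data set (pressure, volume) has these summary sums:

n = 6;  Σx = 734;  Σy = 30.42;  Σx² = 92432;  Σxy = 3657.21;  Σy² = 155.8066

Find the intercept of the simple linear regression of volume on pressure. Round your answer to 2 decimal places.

Sxx = Σx² − (Σx)²/n = 92432 − 89792.666667 = 2639.333333
Sxy = Σxy − (Σx)(Σy)/n = 3657.21 − 3721.38 = -64.17
b = Sxy/Sxx = -64.17/2639.333333 = -0.024313
a = ȳ − b·x̄ = 5.07 − (-0.024313)·122.333333 = 8.044285

8.04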